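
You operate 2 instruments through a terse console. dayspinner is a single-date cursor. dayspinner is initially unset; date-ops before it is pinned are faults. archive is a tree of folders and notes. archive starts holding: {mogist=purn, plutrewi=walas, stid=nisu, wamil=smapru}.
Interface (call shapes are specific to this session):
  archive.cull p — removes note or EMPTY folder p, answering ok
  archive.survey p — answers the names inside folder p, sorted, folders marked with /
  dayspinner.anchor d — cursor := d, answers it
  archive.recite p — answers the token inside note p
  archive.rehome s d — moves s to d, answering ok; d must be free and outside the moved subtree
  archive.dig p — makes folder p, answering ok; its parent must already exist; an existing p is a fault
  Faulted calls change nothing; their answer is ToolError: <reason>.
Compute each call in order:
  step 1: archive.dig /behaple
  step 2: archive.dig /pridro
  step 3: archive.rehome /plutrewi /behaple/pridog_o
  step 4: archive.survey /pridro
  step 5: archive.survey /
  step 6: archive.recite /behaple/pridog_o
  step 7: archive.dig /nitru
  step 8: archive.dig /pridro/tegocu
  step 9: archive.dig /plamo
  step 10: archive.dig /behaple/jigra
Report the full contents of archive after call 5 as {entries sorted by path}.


Answer: {behaple/, behaple/pridog_o=walas, mogist=purn, pridro/, stid=nisu, wamil=smapru}

Derivation:
;; 1. dig(p=/behaple) == ok
;; 2. dig(p=/pridro) == ok
;; 3. rehome(s=/plutrewi, d=/behaple/pridog_o) == ok
;; 4. survey(p=/pridro) == []
;; 5. survey(p=/) == [behaple/, mogist, pridro/, stid, wamil]
;; 6. recite(p=/behaple/pridog_o) == walas
;; 7. dig(p=/nitru) == ok
;; 8. dig(p=/pridro/tegocu) == ok
;; 9. dig(p=/plamo) == ok
;; 10. dig(p=/behaple/jigra) == ok


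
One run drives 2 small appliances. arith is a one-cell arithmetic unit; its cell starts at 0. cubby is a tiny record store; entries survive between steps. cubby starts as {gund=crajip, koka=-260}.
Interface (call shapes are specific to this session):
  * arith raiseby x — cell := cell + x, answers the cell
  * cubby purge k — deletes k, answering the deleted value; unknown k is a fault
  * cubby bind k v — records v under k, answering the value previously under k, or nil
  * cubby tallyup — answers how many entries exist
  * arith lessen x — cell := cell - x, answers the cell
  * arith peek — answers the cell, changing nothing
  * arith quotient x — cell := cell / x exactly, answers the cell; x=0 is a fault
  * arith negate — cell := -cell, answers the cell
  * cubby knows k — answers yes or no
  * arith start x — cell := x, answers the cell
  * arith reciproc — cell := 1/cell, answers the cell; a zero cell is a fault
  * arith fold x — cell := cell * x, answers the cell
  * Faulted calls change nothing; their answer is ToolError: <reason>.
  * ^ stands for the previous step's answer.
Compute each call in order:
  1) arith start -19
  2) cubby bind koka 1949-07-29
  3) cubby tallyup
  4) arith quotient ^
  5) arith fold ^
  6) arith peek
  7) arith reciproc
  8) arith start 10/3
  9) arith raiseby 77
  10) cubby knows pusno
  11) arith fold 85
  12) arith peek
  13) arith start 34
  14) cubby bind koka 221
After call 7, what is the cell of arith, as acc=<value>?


Now I run arith start using -19, and see -19.
Using cubby bind using koka, 1949-07-29, — result: -260.
I call cubby tallyup(), and observe 2.
Then arith quotient using ^, yielding -19/2.
Now I run arith fold using ^: 361/4.
Using arith peek(), which returns 361/4.
Calling arith reciproc(), — result: 4/361.
Then arith start using 10/3, which returns 10/3.
I run arith raiseby using 77, which returns 241/3.
Using cubby knows using pusno, which returns no.
Invoking arith fold using 85, which returns 20485/3.
I call arith peek, → 20485/3.
Next I call arith start using 34, yielding 34.
Next I call cubby bind using koka, 221, which returns 1949-07-29.

Answer: acc=4/361


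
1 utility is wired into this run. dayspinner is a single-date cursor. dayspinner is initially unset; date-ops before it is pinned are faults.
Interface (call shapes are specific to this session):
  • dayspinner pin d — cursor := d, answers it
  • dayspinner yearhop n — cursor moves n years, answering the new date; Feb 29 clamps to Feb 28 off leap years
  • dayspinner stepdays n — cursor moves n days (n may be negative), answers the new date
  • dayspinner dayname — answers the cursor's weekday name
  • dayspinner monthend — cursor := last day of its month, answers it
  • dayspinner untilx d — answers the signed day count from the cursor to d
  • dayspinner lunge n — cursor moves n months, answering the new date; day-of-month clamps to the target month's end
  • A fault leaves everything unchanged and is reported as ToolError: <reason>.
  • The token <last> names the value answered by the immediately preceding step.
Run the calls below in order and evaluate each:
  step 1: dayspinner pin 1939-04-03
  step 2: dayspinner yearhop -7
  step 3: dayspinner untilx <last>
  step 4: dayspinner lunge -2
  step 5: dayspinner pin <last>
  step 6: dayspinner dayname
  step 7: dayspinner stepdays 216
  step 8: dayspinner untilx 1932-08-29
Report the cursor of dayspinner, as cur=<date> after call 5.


Answer: cur=1932-02-03

Derivation:
// dayspinner pin(d: 1939-04-03) == 1939-04-03
// dayspinner yearhop(n: -7) == 1932-04-03
// dayspinner untilx(d: <last>) == 0
// dayspinner lunge(n: -2) == 1932-02-03
// dayspinner pin(d: <last>) == 1932-02-03
// dayspinner dayname() == Wednesday
// dayspinner stepdays(n: 216) == 1932-09-06
// dayspinner untilx(d: 1932-08-29) == -8


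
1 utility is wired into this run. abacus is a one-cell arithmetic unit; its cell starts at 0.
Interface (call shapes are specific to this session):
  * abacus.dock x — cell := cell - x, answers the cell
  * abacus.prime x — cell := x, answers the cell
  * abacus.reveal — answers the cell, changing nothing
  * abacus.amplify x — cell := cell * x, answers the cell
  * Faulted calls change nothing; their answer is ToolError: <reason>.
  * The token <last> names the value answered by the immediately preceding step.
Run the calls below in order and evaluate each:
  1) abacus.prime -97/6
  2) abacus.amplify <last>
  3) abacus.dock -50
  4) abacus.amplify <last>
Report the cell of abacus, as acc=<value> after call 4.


// abacus.prime(x=-97/6) -> -97/6
// abacus.amplify(x=<last>) -> 9409/36
// abacus.dock(x=-50) -> 11209/36
// abacus.amplify(x=<last>) -> 125641681/1296

Answer: acc=125641681/1296


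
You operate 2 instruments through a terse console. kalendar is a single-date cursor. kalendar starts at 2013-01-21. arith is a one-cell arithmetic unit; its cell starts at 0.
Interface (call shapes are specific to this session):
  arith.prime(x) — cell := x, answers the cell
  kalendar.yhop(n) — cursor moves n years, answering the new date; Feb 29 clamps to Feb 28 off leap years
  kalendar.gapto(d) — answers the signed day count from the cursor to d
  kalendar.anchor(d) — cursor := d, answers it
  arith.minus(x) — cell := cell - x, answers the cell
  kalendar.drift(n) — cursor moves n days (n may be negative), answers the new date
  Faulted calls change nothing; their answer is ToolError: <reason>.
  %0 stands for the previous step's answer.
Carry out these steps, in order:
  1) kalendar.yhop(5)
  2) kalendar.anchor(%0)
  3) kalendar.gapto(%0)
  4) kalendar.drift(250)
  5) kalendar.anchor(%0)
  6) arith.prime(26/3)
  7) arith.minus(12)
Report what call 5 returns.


Answer: 2018-09-28

Derivation:
% yhop(n=5) ~> 2018-01-21
% anchor(d=%0) ~> 2018-01-21
% gapto(d=%0) ~> 0
% drift(n=250) ~> 2018-09-28
% anchor(d=%0) ~> 2018-09-28
% prime(x=26/3) ~> 26/3
% minus(x=12) ~> -10/3


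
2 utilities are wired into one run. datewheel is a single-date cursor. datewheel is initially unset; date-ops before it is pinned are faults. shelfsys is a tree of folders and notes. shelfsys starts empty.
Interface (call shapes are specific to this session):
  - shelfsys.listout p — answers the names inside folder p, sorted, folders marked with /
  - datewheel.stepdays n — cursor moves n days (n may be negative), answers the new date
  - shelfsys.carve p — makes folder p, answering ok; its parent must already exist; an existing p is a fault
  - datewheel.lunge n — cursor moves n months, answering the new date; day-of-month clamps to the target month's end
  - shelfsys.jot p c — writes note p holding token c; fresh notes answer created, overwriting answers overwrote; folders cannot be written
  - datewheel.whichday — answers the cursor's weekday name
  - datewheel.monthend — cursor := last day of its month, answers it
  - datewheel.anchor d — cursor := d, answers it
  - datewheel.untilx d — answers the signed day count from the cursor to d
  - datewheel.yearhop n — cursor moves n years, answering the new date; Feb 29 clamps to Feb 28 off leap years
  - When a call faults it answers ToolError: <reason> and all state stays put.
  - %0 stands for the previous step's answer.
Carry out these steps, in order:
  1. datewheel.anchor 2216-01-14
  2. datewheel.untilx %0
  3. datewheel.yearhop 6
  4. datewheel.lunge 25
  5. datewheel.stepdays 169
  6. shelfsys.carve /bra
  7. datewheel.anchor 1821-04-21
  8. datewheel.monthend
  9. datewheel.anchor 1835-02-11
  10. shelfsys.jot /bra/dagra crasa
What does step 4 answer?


Act: anchor[d→2216-01-14]
Obs: 2216-01-14
Act: untilx[d→%0]
Obs: 0
Act: yearhop[n→6]
Obs: 2222-01-14
Act: lunge[n→25]
Obs: 2224-02-14
Act: stepdays[n→169]
Obs: 2224-08-01
Act: carve[p→/bra]
Obs: ok
Act: anchor[d→1821-04-21]
Obs: 1821-04-21
Act: monthend[]
Obs: 1821-04-30
Act: anchor[d→1835-02-11]
Obs: 1835-02-11
Act: jot[p→/bra/dagra; c→crasa]
Obs: created

Answer: 2224-02-14


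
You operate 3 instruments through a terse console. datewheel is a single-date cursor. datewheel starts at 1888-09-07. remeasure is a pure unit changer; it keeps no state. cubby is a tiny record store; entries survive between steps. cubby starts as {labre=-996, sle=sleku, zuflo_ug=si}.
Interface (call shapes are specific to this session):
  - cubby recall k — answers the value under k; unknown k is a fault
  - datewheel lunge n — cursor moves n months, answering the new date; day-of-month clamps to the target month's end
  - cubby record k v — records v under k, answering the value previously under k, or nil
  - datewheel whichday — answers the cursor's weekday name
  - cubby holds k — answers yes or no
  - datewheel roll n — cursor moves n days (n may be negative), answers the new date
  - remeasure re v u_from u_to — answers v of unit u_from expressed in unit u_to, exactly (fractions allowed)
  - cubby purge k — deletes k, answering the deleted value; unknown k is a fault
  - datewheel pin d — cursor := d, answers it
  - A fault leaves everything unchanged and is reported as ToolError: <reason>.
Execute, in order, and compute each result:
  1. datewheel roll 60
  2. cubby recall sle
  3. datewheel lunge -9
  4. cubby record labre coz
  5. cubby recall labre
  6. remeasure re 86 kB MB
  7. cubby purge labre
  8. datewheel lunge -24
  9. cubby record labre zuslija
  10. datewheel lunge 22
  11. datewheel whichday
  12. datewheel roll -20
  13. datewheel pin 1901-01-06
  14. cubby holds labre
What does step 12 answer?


Act: datewheel roll[n='60']
Obs: 1888-11-06
Act: cubby recall[k='sle']
Obs: sleku
Act: datewheel lunge[n='-9']
Obs: 1888-02-06
Act: cubby record[k='labre'; v='coz']
Obs: -996
Act: cubby recall[k='labre']
Obs: coz
Act: remeasure re[v='86'; u_from='kB'; u_to='MB']
Obs: 43/500
Act: cubby purge[k='labre']
Obs: coz
Act: datewheel lunge[n='-24']
Obs: 1886-02-06
Act: cubby record[k='labre'; v='zuslija']
Obs: nil
Act: datewheel lunge[n='22']
Obs: 1887-12-06
Act: datewheel whichday[]
Obs: Tuesday
Act: datewheel roll[n='-20']
Obs: 1887-11-16
Act: datewheel pin[d='1901-01-06']
Obs: 1901-01-06
Act: cubby holds[k='labre']
Obs: yes

Answer: 1887-11-16


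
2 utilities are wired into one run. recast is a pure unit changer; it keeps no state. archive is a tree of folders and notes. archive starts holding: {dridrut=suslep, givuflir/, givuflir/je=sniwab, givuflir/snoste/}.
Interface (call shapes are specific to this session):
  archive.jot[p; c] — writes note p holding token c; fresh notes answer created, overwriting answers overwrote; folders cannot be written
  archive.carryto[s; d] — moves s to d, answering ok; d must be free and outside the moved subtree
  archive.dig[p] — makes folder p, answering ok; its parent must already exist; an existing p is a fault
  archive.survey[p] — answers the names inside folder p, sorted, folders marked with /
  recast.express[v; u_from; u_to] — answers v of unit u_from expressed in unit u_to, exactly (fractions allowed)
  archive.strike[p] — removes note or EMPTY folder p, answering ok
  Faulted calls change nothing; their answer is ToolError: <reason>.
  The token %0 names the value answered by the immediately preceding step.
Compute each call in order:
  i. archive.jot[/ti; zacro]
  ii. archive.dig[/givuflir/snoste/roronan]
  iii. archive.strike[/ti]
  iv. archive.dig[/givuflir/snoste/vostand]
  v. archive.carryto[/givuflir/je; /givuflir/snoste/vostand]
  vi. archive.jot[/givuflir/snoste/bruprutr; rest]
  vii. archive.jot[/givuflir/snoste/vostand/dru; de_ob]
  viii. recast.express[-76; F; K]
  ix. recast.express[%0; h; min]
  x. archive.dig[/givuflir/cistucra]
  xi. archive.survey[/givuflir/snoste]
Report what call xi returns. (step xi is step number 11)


Act: archive.jot[/ti; zacro]
Obs: created
Act: archive.dig[/givuflir/snoste/roronan]
Obs: ok
Act: archive.strike[/ti]
Obs: ok
Act: archive.dig[/givuflir/snoste/vostand]
Obs: ok
Act: archive.carryto[/givuflir/je; /givuflir/snoste/vostand]
Obs: ToolError: exists
Act: archive.jot[/givuflir/snoste/bruprutr; rest]
Obs: created
Act: archive.jot[/givuflir/snoste/vostand/dru; de_ob]
Obs: created
Act: recast.express[-76; F; K]
Obs: 4263/20
Act: recast.express[%0; h; min]
Obs: 12789
Act: archive.dig[/givuflir/cistucra]
Obs: ok
Act: archive.survey[/givuflir/snoste]
Obs: [bruprutr, roronan/, vostand/]

Answer: [bruprutr, roronan/, vostand/]


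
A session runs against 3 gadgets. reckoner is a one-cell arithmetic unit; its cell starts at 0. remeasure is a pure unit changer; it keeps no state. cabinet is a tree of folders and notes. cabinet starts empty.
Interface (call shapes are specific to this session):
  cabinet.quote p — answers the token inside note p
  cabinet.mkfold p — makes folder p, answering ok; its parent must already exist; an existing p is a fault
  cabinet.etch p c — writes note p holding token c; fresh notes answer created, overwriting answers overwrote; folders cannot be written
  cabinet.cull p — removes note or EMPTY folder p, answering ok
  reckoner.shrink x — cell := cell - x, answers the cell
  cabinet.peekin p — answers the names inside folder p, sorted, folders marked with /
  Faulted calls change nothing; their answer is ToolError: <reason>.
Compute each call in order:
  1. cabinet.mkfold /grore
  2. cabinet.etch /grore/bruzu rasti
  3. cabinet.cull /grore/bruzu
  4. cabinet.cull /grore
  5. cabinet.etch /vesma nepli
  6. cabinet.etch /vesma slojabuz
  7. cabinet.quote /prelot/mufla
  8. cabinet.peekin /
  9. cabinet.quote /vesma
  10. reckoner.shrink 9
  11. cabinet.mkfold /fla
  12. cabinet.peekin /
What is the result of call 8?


Answer: [vesma]

Derivation:
~$ cabinet.mkfold p: /grore
:: ok
~$ cabinet.etch p: /grore/bruzu c: rasti
:: created
~$ cabinet.cull p: /grore/bruzu
:: ok
~$ cabinet.cull p: /grore
:: ok
~$ cabinet.etch p: /vesma c: nepli
:: created
~$ cabinet.etch p: /vesma c: slojabuz
:: overwrote
~$ cabinet.quote p: /prelot/mufla
:: ToolError: not found
~$ cabinet.peekin p: /
:: [vesma]
~$ cabinet.quote p: /vesma
:: slojabuz
~$ reckoner.shrink x: 9
:: -9
~$ cabinet.mkfold p: /fla
:: ok
~$ cabinet.peekin p: /
:: [fla/, vesma]


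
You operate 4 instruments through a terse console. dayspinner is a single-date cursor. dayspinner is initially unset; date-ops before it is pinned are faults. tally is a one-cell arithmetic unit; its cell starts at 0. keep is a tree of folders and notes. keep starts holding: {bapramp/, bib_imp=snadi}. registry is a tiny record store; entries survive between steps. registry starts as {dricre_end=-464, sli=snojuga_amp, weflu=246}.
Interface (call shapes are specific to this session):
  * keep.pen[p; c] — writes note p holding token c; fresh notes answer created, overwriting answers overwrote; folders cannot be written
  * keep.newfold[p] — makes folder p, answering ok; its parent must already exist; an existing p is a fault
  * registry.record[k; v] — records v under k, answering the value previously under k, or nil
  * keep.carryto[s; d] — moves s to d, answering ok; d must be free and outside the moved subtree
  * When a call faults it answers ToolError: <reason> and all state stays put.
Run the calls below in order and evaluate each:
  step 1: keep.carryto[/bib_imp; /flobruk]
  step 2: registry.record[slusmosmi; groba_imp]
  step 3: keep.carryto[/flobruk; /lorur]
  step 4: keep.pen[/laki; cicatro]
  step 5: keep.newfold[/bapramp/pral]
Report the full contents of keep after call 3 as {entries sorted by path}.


·→ keep.carryto(s=/bib_imp, d=/flobruk)
·← ok
·→ registry.record(k=slusmosmi, v=groba_imp)
·← nil
·→ keep.carryto(s=/flobruk, d=/lorur)
·← ok
·→ keep.pen(p=/laki, c=cicatro)
·← created
·→ keep.newfold(p=/bapramp/pral)
·← ok

Answer: {bapramp/, lorur=snadi}


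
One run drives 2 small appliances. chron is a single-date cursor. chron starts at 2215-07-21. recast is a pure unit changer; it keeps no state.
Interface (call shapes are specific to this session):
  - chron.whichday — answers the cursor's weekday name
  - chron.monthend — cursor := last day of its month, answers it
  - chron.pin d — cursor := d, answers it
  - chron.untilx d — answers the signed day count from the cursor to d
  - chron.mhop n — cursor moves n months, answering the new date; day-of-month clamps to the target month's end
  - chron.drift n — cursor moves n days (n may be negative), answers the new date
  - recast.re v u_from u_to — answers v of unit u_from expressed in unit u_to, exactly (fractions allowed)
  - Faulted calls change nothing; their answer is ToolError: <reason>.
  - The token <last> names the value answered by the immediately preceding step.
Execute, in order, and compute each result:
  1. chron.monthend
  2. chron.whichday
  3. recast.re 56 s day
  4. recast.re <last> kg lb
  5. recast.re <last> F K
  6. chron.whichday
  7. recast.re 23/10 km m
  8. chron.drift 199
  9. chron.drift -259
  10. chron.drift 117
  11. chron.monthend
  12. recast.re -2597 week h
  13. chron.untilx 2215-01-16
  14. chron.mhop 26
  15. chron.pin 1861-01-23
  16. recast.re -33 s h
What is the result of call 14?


Calling monthend(), and see 2215-07-31.
Using whichday, yielding Monday.
I call re on v=56, u_from=s, u_to=day, — result: 7/10800.
I try re on v=<last>, u_from=kg, u_to=lb, yielding 250000/174957057.
I use re on v=<last>, u_from=F, u_to=K, which returns 8042276039119/31492270260.
I call whichday(), → Monday.
Invoking re on v=23/10, u_from=km, u_to=m, giving 2300.
Next I call drift on n=199, and get 2216-02-15.
Now I run drift on n=-259, yielding 2215-06-01.
Calling drift on n=117, and see 2215-09-26.
I call monthend(), which returns 2215-09-30.
Calling re on v=-2597, u_from=week, u_to=h, → -436296.
Using untilx on d=2215-01-16, → -257.
Using mhop on n=26, giving 2217-11-30.
Now I run pin on d=1861-01-23, which returns 1861-01-23.
I call re on v=-33, u_from=s, u_to=h, — result: -11/1200.

Answer: 2217-11-30


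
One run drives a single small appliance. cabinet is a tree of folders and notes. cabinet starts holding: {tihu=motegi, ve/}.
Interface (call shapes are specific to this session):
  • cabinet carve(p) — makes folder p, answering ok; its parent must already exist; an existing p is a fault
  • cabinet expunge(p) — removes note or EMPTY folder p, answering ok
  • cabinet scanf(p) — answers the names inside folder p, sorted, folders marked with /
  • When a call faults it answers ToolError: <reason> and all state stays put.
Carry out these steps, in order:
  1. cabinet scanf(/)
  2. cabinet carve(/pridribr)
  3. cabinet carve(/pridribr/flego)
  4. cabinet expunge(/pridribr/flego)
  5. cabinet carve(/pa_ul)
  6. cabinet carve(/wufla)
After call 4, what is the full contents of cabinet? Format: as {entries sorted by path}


~$ cabinet scanf p='/'
  [tihu, ve/]
~$ cabinet carve p='/pridribr'
  ok
~$ cabinet carve p='/pridribr/flego'
  ok
~$ cabinet expunge p='/pridribr/flego'
  ok
~$ cabinet carve p='/pa_ul'
  ok
~$ cabinet carve p='/wufla'
  ok

Answer: {pridribr/, tihu=motegi, ve/}


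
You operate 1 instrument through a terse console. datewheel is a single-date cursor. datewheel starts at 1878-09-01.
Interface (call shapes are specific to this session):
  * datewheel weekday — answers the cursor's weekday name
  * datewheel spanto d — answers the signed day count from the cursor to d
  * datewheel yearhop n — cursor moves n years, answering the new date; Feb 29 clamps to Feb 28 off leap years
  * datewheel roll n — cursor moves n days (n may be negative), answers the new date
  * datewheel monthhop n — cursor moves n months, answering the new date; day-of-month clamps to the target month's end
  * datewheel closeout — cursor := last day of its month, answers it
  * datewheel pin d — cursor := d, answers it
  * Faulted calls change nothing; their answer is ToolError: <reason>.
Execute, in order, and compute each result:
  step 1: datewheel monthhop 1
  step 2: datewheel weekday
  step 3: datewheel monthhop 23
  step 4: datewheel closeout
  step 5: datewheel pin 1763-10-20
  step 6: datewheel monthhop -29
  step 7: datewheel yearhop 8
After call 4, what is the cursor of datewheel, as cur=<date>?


[in] datewheel monthhop 1
  1878-10-01
[in] datewheel weekday
  Tuesday
[in] datewheel monthhop 23
  1880-09-01
[in] datewheel closeout
  1880-09-30
[in] datewheel pin 1763-10-20
  1763-10-20
[in] datewheel monthhop -29
  1761-05-20
[in] datewheel yearhop 8
  1769-05-20

Answer: cur=1880-09-30


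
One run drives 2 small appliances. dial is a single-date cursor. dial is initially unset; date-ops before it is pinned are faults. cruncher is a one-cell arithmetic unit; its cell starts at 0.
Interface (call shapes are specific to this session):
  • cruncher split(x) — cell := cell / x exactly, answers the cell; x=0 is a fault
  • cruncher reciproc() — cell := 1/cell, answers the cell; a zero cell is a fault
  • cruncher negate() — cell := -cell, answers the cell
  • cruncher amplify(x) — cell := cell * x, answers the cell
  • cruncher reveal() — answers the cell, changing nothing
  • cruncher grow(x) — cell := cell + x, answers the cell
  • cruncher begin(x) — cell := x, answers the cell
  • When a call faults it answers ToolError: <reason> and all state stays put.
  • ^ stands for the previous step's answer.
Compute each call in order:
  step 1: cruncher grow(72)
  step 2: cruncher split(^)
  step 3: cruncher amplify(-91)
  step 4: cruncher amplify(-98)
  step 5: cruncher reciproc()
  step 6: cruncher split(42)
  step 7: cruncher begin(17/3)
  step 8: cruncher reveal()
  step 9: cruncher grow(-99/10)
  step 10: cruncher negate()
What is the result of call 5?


>>> cruncher grow x: 72
= 72
>>> cruncher split x: ^
= 1
>>> cruncher amplify x: -91
= -91
>>> cruncher amplify x: -98
= 8918
>>> cruncher reciproc
= 1/8918
>>> cruncher split x: 42
= 1/374556
>>> cruncher begin x: 17/3
= 17/3
>>> cruncher reveal
= 17/3
>>> cruncher grow x: -99/10
= -127/30
>>> cruncher negate
= 127/30

Answer: 1/8918


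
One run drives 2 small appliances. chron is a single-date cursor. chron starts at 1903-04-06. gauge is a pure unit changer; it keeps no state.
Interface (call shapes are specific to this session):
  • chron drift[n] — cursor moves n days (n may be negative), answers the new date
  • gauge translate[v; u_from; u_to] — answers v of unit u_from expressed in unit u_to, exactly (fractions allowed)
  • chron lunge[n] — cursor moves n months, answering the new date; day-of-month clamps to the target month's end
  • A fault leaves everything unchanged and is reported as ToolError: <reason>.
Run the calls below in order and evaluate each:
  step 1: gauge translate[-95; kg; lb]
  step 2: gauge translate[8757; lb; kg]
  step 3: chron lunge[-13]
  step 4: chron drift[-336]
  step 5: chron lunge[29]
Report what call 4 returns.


>> gauge translate(v→-95, u_from→kg, u_to→lb)
<< -9500000000/45359237
>> gauge translate(v→8757, u_from→lb, u_to→kg)
<< 397210838409/100000000
>> chron lunge(n→-13)
<< 1902-03-06
>> chron drift(n→-336)
<< 1901-04-04
>> chron lunge(n→29)
<< 1903-09-04

Answer: 1901-04-04


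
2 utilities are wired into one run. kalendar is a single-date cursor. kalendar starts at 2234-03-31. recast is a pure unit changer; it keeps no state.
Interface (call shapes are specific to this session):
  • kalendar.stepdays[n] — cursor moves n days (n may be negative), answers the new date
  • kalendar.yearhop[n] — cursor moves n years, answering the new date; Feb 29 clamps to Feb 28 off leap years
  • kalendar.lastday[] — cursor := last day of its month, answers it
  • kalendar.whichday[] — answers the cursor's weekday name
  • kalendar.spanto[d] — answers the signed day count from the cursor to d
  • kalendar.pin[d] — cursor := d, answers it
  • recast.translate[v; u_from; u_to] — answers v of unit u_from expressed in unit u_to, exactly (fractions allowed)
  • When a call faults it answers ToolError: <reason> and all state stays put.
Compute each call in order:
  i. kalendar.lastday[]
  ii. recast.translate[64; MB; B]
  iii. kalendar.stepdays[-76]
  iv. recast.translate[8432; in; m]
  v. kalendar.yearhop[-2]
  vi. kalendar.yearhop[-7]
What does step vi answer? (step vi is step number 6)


# 1. lastday() : 2234-03-31
# 2. translate(v→64, u_from→MB, u_to→B) : 64000000
# 3. stepdays(n→-76) : 2234-01-14
# 4. translate(v→8432, u_from→in, u_to→m) : 133858/625
# 5. yearhop(n→-2) : 2232-01-14
# 6. yearhop(n→-7) : 2225-01-14

Answer: 2225-01-14


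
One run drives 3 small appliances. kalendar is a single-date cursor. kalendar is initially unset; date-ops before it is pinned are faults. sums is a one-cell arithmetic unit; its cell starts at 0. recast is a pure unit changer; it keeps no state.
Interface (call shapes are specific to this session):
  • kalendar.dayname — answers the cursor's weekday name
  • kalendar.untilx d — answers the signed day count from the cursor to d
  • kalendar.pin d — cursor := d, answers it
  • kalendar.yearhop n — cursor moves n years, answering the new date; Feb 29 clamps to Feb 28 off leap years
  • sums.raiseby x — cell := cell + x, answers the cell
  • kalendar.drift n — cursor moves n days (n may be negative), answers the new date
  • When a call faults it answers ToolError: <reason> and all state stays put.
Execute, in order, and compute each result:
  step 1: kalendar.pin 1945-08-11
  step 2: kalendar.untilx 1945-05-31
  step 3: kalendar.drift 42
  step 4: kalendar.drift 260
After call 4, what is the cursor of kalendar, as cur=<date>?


CALL kalendar.pin[d='1945-08-11']
RET  1945-08-11
CALL kalendar.untilx[d='1945-05-31']
RET  -72
CALL kalendar.drift[n='42']
RET  1945-09-22
CALL kalendar.drift[n='260']
RET  1946-06-09

Answer: cur=1946-06-09


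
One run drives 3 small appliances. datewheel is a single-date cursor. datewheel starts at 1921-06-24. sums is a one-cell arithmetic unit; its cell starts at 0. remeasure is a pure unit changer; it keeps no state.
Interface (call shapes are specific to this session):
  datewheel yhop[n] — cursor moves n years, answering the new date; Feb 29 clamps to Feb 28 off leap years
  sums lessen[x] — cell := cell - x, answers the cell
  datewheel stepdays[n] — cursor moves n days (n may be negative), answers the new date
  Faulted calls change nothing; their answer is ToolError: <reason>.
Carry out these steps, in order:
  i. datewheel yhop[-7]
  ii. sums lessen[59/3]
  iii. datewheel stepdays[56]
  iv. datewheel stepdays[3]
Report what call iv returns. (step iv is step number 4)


Answer: 1914-08-22

Derivation:
[in] datewheel yhop n: -7
  1914-06-24
[in] sums lessen x: 59/3
  -59/3
[in] datewheel stepdays n: 56
  1914-08-19
[in] datewheel stepdays n: 3
  1914-08-22


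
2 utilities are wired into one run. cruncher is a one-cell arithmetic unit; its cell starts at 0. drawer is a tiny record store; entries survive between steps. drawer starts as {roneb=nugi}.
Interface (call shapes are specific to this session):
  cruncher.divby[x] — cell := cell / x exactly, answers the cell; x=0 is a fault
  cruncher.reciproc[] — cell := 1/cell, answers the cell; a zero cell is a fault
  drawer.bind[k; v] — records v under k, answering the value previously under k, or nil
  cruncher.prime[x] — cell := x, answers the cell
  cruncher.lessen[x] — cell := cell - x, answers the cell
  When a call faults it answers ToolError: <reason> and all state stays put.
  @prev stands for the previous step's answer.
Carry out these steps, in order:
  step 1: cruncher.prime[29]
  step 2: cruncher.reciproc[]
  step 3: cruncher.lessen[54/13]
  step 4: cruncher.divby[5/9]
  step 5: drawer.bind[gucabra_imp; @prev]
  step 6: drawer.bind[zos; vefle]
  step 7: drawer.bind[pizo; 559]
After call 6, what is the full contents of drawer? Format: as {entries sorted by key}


I use cruncher.prime using 29, which returns 29.
Next I call cruncher.reciproc(), → 1/29.
Then cruncher.lessen using 54/13, — result: -1553/377.
Invoking cruncher.divby using 5/9: -13977/1885.
Using drawer.bind using gucabra_imp, @prev, and observe nil.
I try drawer.bind using zos, vefle, giving nil.
Calling drawer.bind using pizo, 559: nil.

Answer: {gucabra_imp=-13977/1885, roneb=nugi, zos=vefle}


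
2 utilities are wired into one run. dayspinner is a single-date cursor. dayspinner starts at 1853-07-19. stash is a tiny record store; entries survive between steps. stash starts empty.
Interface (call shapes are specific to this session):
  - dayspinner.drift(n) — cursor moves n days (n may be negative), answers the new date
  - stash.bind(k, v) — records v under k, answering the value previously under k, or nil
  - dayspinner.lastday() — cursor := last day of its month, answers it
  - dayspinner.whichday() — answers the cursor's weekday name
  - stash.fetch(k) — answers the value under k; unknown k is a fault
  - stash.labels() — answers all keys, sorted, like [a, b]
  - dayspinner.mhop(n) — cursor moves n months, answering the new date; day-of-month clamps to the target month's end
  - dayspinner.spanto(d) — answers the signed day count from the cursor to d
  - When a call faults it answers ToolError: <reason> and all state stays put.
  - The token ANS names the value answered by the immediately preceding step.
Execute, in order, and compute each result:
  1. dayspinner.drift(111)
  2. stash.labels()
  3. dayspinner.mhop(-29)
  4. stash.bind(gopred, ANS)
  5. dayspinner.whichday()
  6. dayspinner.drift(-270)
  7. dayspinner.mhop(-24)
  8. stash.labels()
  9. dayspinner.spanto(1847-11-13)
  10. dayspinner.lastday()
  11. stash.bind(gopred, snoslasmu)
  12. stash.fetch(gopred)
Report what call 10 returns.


Answer: 1848-09-30

Derivation:
// 1. dayspinner.drift(111) ~> 1853-11-07
// 2. stash.labels() ~> []
// 3. dayspinner.mhop(-29) ~> 1851-06-07
// 4. stash.bind(gopred, ANS) ~> nil
// 5. dayspinner.whichday() ~> Saturday
// 6. dayspinner.drift(-270) ~> 1850-09-10
// 7. dayspinner.mhop(-24) ~> 1848-09-10
// 8. stash.labels() ~> [gopred]
// 9. dayspinner.spanto(1847-11-13) ~> -302
// 10. dayspinner.lastday() ~> 1848-09-30
// 11. stash.bind(gopred, snoslasmu) ~> 1851-06-07
// 12. stash.fetch(gopred) ~> snoslasmu


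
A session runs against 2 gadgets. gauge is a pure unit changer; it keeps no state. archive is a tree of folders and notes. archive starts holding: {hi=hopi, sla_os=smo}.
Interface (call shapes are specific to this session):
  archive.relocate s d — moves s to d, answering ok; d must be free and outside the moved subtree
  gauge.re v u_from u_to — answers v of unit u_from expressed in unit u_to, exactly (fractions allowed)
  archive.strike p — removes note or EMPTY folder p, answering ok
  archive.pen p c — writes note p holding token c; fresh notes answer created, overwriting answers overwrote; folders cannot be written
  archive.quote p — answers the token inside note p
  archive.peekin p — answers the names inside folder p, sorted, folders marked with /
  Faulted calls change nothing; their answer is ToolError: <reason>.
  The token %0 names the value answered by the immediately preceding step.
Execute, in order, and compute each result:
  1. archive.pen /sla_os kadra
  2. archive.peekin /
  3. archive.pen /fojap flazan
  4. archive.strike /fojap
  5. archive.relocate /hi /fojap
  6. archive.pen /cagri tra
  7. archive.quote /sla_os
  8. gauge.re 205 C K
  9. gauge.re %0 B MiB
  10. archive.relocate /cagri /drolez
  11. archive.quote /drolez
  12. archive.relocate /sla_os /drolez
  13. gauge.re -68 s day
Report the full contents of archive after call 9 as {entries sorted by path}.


-> archive.pen(p: /sla_os, c: kadra)
<- overwrote
-> archive.peekin(p: /)
<- [hi, sla_os]
-> archive.pen(p: /fojap, c: flazan)
<- created
-> archive.strike(p: /fojap)
<- ok
-> archive.relocate(s: /hi, d: /fojap)
<- ok
-> archive.pen(p: /cagri, c: tra)
<- created
-> archive.quote(p: /sla_os)
<- kadra
-> gauge.re(v: 205, u_from: C, u_to: K)
<- 9563/20
-> gauge.re(v: %0, u_from: B, u_to: MiB)
<- 9563/20971520
-> archive.relocate(s: /cagri, d: /drolez)
<- ok
-> archive.quote(p: /drolez)
<- tra
-> archive.relocate(s: /sla_os, d: /drolez)
<- ToolError: exists
-> gauge.re(v: -68, u_from: s, u_to: day)
<- -17/21600

Answer: {cagri=tra, fojap=hopi, sla_os=kadra}


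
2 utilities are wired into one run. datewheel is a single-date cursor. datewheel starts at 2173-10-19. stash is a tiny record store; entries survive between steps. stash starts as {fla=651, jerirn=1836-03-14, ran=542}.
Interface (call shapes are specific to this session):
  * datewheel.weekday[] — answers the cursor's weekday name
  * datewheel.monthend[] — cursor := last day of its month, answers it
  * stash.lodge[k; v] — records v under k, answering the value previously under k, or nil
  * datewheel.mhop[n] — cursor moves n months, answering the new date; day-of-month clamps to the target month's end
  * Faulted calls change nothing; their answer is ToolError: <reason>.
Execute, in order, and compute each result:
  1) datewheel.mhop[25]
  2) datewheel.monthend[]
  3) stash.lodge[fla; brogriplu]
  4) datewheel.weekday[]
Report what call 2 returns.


Answer: 2175-11-30

Derivation:
;; 1. mhop(n=25) ~> 2175-11-19
;; 2. monthend() ~> 2175-11-30
;; 3. lodge(k=fla, v=brogriplu) ~> 651
;; 4. weekday() ~> Thursday


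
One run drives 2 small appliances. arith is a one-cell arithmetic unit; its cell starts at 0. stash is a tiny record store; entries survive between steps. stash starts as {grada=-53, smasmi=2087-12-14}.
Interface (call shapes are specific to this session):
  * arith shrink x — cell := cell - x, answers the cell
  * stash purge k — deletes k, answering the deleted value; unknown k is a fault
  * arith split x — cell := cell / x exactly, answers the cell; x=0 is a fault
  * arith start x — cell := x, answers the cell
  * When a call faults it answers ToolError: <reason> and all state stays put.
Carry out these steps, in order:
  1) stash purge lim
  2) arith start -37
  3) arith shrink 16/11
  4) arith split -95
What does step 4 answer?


I invoke stash purge on lim: ToolError: no such key lim.
I try arith start on -37, and see -37.
I invoke arith shrink on 16/11, yielding -423/11.
Next I call arith split on -95, and get 423/1045.

Answer: 423/1045


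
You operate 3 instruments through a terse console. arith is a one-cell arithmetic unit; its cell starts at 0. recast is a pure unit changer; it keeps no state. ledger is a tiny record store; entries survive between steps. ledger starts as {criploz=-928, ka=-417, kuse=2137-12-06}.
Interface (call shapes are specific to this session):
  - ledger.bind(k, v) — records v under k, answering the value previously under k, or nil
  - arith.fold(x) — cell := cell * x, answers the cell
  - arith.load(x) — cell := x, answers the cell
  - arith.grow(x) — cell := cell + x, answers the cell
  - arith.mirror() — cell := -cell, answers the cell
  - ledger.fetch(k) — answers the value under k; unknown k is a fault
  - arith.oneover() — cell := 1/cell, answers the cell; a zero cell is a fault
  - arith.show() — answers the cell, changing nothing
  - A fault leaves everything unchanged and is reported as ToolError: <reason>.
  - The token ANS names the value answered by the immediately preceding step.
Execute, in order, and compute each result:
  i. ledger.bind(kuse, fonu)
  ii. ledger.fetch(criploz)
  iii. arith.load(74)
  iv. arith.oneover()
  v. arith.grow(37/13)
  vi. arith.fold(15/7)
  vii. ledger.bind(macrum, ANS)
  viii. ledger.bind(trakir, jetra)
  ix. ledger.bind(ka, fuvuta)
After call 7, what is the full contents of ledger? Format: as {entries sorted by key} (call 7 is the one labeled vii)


Answer: {criploz=-928, ka=-417, kuse=fonu, macrum=5895/962}

Derivation:
# 1. bind(k→kuse, v→fonu) -> 2137-12-06
# 2. fetch(k→criploz) -> -928
# 3. load(x→74) -> 74
# 4. oneover() -> 1/74
# 5. grow(x→37/13) -> 2751/962
# 6. fold(x→15/7) -> 5895/962
# 7. bind(k→macrum, v→ANS) -> nil
# 8. bind(k→trakir, v→jetra) -> nil
# 9. bind(k→ka, v→fuvuta) -> -417


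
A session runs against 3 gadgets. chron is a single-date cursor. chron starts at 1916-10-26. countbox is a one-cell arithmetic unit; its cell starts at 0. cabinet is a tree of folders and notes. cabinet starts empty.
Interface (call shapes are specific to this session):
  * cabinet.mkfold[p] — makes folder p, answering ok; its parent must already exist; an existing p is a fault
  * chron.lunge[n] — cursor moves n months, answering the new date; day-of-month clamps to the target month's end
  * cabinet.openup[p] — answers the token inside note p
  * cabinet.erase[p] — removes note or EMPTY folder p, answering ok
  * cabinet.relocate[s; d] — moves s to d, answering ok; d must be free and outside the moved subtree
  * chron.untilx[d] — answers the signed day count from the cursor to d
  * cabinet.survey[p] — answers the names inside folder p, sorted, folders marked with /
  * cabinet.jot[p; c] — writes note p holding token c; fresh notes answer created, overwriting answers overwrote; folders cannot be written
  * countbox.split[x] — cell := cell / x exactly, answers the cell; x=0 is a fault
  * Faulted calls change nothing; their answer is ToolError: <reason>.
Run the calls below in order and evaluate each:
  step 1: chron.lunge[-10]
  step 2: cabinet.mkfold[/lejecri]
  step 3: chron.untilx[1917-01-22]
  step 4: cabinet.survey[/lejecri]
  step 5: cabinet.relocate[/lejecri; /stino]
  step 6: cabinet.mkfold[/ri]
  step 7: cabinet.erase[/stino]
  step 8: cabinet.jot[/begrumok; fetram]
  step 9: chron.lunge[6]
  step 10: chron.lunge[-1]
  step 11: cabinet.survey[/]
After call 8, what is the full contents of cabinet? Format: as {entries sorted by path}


Then lunge(n→-10), — result: 1915-12-26.
I try mkfold(p→/lejecri), and see ok.
Now I run untilx(d→1917-01-22), and get 393.
Invoking survey(p→/lejecri), → [].
I run relocate(s→/lejecri, d→/stino), and observe ok.
I run mkfold(p→/ri), and see ok.
I use erase(p→/stino), giving ok.
Now I run jot(p→/begrumok, c→fetram), — result: created.
Next I call lunge(n→6), yielding 1916-06-26.
I try lunge(n→-1), and observe 1916-05-26.
Calling survey(p→/), — result: [begrumok, ri/].

Answer: {begrumok=fetram, ri/}


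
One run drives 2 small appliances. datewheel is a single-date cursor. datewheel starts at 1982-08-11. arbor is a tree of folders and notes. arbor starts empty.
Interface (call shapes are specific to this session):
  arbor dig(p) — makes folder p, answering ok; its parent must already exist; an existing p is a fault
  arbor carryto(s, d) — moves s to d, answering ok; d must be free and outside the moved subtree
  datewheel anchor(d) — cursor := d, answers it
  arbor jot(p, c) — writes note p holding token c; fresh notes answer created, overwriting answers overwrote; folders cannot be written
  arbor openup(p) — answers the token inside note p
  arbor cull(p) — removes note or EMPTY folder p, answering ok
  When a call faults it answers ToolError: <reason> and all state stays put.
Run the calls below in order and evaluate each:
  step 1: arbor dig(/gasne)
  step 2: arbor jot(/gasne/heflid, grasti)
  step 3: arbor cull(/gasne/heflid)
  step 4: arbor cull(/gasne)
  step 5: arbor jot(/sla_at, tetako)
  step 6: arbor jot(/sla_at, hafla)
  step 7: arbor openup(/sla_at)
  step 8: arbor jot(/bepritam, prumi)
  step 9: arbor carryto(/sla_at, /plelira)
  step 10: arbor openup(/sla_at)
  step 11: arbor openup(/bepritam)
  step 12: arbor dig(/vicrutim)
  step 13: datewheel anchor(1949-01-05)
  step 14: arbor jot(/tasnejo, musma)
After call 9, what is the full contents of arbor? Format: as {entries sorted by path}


[in] arbor dig p=/gasne
  ok
[in] arbor jot p=/gasne/heflid c=grasti
  created
[in] arbor cull p=/gasne/heflid
  ok
[in] arbor cull p=/gasne
  ok
[in] arbor jot p=/sla_at c=tetako
  created
[in] arbor jot p=/sla_at c=hafla
  overwrote
[in] arbor openup p=/sla_at
  hafla
[in] arbor jot p=/bepritam c=prumi
  created
[in] arbor carryto s=/sla_at d=/plelira
  ok
[in] arbor openup p=/sla_at
  ToolError: not found
[in] arbor openup p=/bepritam
  prumi
[in] arbor dig p=/vicrutim
  ok
[in] datewheel anchor d=1949-01-05
  1949-01-05
[in] arbor jot p=/tasnejo c=musma
  created

Answer: {bepritam=prumi, plelira=hafla}
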